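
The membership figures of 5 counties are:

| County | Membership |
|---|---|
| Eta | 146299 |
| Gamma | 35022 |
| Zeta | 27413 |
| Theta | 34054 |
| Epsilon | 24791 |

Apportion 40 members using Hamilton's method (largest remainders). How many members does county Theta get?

Total 267579; standard divisor 267579/40 ≈ 6689.475.
Standard quotas: Eta 21.8700, Gamma 5.2354, Zeta 4.0979, Theta 5.0907, Epsilon 3.7060.
Lower quotas: Eta 21, Gamma 5, Zeta 4, Theta 5, Epsilon 3 (sum 38, leaving 2 seats).
Remainders in descending order: Eta 0.8700, Epsilon 0.7060, Gamma 0.2354, Zeta 0.0979, Theta 0.0907.
Largest remainders: Eta, Epsilon receive the extra seats.
Theta receives 5.

5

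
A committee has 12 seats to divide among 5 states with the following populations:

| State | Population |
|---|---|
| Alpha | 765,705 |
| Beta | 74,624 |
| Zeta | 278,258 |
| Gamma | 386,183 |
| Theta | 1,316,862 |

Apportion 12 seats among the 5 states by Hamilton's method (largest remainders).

Total 2821632; standard divisor 2821632/12 = 235136.
Standard quotas: Alpha 3.2564, Beta 0.3174, Zeta 1.1834, Gamma 1.6424, Theta 5.6004.
Lower quotas: Alpha 3, Beta 0, Zeta 1, Gamma 1, Theta 5 (sum 10, leaving 2 seats).
Remainders in descending order: Gamma 0.6424, Theta 0.6004, Beta 0.3174, Alpha 0.2564, Zeta 0.1834.
The surplus seats go to Gamma, Theta.

Alpha=3, Beta=0, Zeta=1, Gamma=2, Theta=6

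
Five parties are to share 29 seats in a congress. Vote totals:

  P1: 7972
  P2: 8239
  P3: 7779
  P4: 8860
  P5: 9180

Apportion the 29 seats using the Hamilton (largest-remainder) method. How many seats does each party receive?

The standard divisor is 42030/29 ≈ 1449.31.
Standard quotas: P1 5.5005, P2 5.6848, P3 5.3674, P4 6.1133, P5 6.3340.
Lower quotas: P1 5, P2 5, P3 5, P4 6, P5 6 (sum 27, leaving 2 seats).
Remainders in descending order: P2 0.6848, P1 0.5005, P3 0.3674, P5 0.3340, P4 0.1133.
The surplus seats go to P2, P1.

P1 6, P2 6, P3 5, P4 6, P5 6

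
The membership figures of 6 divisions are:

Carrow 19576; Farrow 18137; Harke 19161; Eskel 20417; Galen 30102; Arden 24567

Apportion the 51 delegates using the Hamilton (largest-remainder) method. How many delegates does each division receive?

Carrow 8; Farrow 7; Harke 7; Eskel 8; Galen 12; Arden 9

Total 131960; standard divisor 131960/51 ≈ 2587.451.
Standard quotas: Carrow 7.5657, Farrow 7.0096, Harke 7.4054, Eskel 7.8908, Galen 11.6338, Arden 9.4947.
Lower quotas: Carrow 7, Farrow 7, Harke 7, Eskel 7, Galen 11, Arden 9 (sum 48, leaving 3 seats).
Remainders in descending order: Eskel 0.8908, Galen 0.6338, Carrow 0.5657, Arden 0.4947, Harke 0.4054, Farrow 0.0096.
The surplus seats go to Eskel, Galen, Carrow.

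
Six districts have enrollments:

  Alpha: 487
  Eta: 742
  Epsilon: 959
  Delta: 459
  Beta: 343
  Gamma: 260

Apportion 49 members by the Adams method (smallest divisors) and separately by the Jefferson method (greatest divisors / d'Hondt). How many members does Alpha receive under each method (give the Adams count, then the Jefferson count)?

8 and 7

Adams: Alpha 8, Eta 11, Epsilon 14, Delta 7, Beta 5, Gamma 4.
Jefferson: Alpha 7, Eta 11, Epsilon 15, Delta 7, Beta 5, Gamma 4.
Alpha gets 8 under Adams and 7 under Jefferson.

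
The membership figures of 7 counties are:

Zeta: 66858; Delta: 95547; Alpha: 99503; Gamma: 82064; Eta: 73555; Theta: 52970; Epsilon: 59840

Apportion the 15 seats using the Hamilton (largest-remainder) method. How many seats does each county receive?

The standard divisor is 530337/15 ≈ 35355.8.
Standard quotas: Zeta 1.8910, Delta 2.7024, Alpha 2.8143, Gamma 2.3211, Eta 2.0804, Theta 1.4982, Epsilon 1.6925.
Lower quotas: Zeta 1, Delta 2, Alpha 2, Gamma 2, Eta 2, Theta 1, Epsilon 1 (sum 11, leaving 4 seats).
Remainders in descending order: Zeta 0.8910, Alpha 0.8143, Delta 0.7024, Epsilon 0.6925, Theta 0.4982, Gamma 0.3211, Eta 0.0804.
Largest remainders: Zeta, Alpha, Delta, Epsilon receive the extra seats.

Zeta 2; Delta 3; Alpha 3; Gamma 2; Eta 2; Theta 1; Epsilon 2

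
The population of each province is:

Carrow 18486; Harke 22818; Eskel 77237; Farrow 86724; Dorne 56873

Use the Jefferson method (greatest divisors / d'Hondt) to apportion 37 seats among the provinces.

Standard divisor 262138/37 ≈ 7084.811; standard quotas: Carrow 2.609, Harke 3.221, Eskel 10.902, Farrow 12.241, Dorne 8.027.
Rounding down gives 2, 3, 10, 12, 8 = 35 seats, so the divisor must be adjusted.
With modified divisor 6600: modified quotas Carrow 2.801, Harke 3.457, Eskel 11.703, Farrow 13.140, Dorne 8.617.
Rounding down: Carrow 2, Harke 3, Eskel 11, Farrow 13, Dorne 8 (total 37).

Carrow 2, Harke 3, Eskel 11, Farrow 13, Dorne 8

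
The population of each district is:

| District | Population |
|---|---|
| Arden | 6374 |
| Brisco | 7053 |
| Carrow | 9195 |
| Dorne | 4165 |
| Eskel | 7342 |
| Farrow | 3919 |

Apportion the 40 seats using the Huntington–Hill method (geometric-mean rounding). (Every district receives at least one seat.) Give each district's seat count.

With divisor 956: modified quotas Arden 6.667, Brisco 7.378, Carrow 9.618, Dorne 4.357, Eskel 7.680, Farrow 4.099.
Geometric-mean thresholds: Arden √(6·7)=6.481, Brisco √(7·8)=7.483, Carrow √(9·10)=9.487, Dorne √(4·5)=4.472, Eskel √(7·8)=7.483, Farrow √(4·5)=4.472.
Each quota rounded against its threshold gives Arden 7, Brisco 7, Carrow 10, Dorne 4, Eskel 8, Farrow 4 (total 40).

Arden 7; Brisco 7; Carrow 10; Dorne 4; Eskel 8; Farrow 4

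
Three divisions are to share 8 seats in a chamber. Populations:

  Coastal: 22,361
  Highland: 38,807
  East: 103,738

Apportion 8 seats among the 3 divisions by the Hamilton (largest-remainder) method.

Total 164906; standard divisor 164906/8 ≈ 20613.25.
Standard quotas: Coastal 1.0848, Highland 1.8826, East 5.0326.
Lower quotas: Coastal 1, Highland 1, East 5 (sum 7, leaving 1 seat).
Remainders in descending order: Highland 0.8826, Coastal 0.0848, East 0.0326.
Largest remainder: Highland receives the extra seat.

Coastal=1, Highland=2, East=5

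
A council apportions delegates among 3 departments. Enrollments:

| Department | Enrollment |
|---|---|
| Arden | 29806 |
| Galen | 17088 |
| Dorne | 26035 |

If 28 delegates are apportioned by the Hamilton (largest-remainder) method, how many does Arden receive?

Total 72929; standard divisor 72929/28 ≈ 2604.607.
Standard quotas: Arden 11.4436, Galen 6.5607, Dorne 9.9957.
Lower quotas: Arden 11, Galen 6, Dorne 9 (sum 26, leaving 2 seats).
Remainders in descending order: Dorne 0.9957, Galen 0.5607, Arden 0.4436.
Largest remainders: Dorne, Galen receive the extra seats.
Arden receives 11.

11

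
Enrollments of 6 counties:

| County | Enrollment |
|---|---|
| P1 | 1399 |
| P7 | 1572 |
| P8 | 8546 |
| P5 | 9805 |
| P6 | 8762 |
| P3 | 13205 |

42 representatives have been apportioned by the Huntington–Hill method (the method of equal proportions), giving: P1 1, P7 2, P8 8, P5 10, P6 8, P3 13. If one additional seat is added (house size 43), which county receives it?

Priority for the next seat is population ÷ (√(s·(s+1))).
Priorities: P1 989.242, P7 641.766, P8 1007.156, P5 934.870, P6 1032.612, P3 978.820.
Highest priority: P6.

P6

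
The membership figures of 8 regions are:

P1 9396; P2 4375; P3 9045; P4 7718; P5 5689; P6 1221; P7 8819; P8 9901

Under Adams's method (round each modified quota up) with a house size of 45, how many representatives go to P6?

Standard divisor 56164/45 ≈ 1248.089; standard quotas: P1 7.528, P2 3.505, P3 7.247, P4 6.184, P5 4.558, P6 0.978, P7 7.066, P8 7.933.
Rounding up gives 8, 4, 8, 7, 5, 1, 8, 8 = 49 seats, so the divisor must be adjusted.
With modified divisor 1400: modified quotas P1 6.711, P2 3.125, P3 6.461, P4 5.513, P5 4.064, P6 0.872, P7 6.299, P8 7.072.
Rounding up: P1 7, P2 4, P3 7, P4 6, P5 5, P6 1, P7 7, P8 8 (total 45).
P6 receives 1.

1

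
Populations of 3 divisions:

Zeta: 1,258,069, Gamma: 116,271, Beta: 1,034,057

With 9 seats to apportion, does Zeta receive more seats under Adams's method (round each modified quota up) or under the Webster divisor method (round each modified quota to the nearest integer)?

Adams: Zeta 4, Gamma 1, Beta 4.
Webster: Zeta 5, Gamma 0, Beta 4.
Zeta gets 4 under Adams and 5 under Webster.

Webster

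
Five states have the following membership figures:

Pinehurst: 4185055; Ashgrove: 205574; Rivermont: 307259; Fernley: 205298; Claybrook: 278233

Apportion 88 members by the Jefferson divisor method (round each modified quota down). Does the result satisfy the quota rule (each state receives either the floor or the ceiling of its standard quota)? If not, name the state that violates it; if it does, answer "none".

Standard quotas: Pinehurst 71.078, Ashgrove 3.491, Rivermont 5.218, Fernley 3.487, Claybrook 4.725.
Jefferson allocation: Pinehurst 73, Ashgrove 3, Rivermont 5, Fernley 3, Claybrook 4.
Pinehurst has quota 71.078 (lower 71, upper 72) but receives 73 — outside the quota interval.

Pinehurst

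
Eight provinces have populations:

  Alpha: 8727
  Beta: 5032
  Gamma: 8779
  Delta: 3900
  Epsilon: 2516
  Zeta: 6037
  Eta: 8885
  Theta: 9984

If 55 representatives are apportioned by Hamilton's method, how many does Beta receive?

5

Total 53860; standard divisor 53860/55 ≈ 979.273.
Standard quotas: Alpha 8.9117, Beta 5.1385, Gamma 8.9648, Delta 3.9825, Epsilon 2.5693, Zeta 6.1648, Eta 9.0731, Theta 10.1953.
Lower quotas: Alpha 8, Beta 5, Gamma 8, Delta 3, Epsilon 2, Zeta 6, Eta 9, Theta 10 (sum 51, leaving 4 seats).
Remainders in descending order: Delta 0.9825, Gamma 0.9648, Alpha 0.9117, Epsilon 0.5693, Theta 0.1953, Zeta 0.1648, Beta 0.1385, Eta 0.0731.
The surplus seats go to Delta, Gamma, Alpha, Epsilon.
Beta receives 5.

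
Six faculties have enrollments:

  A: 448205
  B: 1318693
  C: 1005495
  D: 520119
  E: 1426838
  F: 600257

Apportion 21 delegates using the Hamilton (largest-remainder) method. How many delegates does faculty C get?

The standard divisor is 5319607/21 ≈ 253314.619.
Standard quotas: A 1.7694, B 5.2058, C 3.9694, D 2.0533, E 5.6327, F 2.3696.
Lower quotas: A 1, B 5, C 3, D 2, E 5, F 2 (sum 18, leaving 3 seats).
Remainders in descending order: C 0.9694, A 0.7694, E 0.6327, F 0.3696, B 0.2058, D 0.0533.
Largest remainders: C, A, E receive the extra seats.
C receives 4.

4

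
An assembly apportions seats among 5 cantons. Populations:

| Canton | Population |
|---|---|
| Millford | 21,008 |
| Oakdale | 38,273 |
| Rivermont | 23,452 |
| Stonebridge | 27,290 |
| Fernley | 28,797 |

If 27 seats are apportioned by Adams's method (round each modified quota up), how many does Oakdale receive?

Standard divisor 138820/27 ≈ 5141.481; standard quotas: Millford 4.086, Oakdale 7.444, Rivermont 4.561, Stonebridge 5.308, Fernley 5.601.
Rounding up gives 5, 8, 5, 6, 6 = 30 seats, so the divisor must be adjusted.
With modified divisor 5600: modified quotas Millford 3.751, Oakdale 6.834, Rivermont 4.188, Stonebridge 4.873, Fernley 5.142.
Rounding up: Millford 4, Oakdale 7, Rivermont 5, Stonebridge 5, Fernley 6 (total 27).
Oakdale receives 7.

7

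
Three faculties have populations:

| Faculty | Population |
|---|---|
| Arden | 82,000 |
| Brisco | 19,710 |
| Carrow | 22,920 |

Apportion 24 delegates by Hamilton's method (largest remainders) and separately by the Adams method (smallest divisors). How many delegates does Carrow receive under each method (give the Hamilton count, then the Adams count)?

Hamilton: Arden 16, Brisco 4, Carrow 4.
Adams: Arden 15, Brisco 4, Carrow 5.
Carrow gets 4 under Hamilton and 5 under Adams.

4 and 5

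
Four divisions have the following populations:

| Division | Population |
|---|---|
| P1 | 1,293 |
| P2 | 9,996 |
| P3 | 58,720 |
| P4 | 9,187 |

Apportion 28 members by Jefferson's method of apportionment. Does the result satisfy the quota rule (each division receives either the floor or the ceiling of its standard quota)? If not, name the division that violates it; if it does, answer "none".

P3

Standard quotas: P1 0.457, P2 3.534, P3 20.761, P4 3.248.
Jefferson allocation: P1 0, P2 3, P3 22, P4 3.
P3 has quota 20.761 (lower 20, upper 21) but receives 22 — outside the quota interval.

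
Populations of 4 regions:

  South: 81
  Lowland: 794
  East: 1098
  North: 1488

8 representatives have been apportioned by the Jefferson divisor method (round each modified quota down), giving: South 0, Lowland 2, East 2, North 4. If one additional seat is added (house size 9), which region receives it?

East

Priority for the next seat is population ÷ (current seats + 1).
Priorities: South 81.000, Lowland 264.667, East 366.000, North 297.600.
Highest priority: East.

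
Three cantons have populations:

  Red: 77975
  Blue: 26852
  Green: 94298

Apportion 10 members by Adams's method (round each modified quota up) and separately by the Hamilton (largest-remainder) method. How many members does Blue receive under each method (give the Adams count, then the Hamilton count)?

Adams: Red 4, Blue 2, Green 4.
Hamilton: Red 4, Blue 1, Green 5.
Blue gets 2 under Adams and 1 under Hamilton.

2 and 1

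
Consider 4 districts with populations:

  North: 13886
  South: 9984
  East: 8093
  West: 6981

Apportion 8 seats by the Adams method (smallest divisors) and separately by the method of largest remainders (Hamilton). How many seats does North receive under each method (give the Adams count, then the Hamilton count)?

Adams: North 2, South 2, East 2, West 2.
Hamilton: North 3, South 2, East 2, West 1.
North gets 2 under Adams and 3 under Hamilton.

2 and 3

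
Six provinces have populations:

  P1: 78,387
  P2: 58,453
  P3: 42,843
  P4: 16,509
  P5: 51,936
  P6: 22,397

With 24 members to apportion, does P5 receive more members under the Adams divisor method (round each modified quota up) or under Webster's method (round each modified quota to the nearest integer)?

Adams: P1 7, P2 5, P3 4, P4 2, P5 4, P6 2.
Webster: P1 7, P2 5, P3 4, P4 1, P5 5, P6 2.
P5 gets 4 under Adams and 5 under Webster.

Webster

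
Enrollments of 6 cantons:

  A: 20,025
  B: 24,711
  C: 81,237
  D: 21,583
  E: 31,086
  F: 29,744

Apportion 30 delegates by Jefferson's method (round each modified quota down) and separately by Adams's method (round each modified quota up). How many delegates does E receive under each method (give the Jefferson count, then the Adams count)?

Jefferson: A 3, B 3, C 13, D 3, E 4, F 4.
Adams: A 3, B 4, C 11, D 3, E 5, F 4.
E gets 4 under Jefferson and 5 under Adams.

4 and 5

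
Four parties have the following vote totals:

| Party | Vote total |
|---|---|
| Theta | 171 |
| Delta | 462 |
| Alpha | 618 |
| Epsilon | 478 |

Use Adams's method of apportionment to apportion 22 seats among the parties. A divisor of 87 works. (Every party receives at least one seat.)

With modified divisor 87: modified quotas Theta 1.966, Delta 5.310, Alpha 7.103, Epsilon 5.494.
Rounding up: Theta 2, Delta 6, Alpha 8, Epsilon 6 (total 22).

Theta=2, Delta=6, Alpha=8, Epsilon=6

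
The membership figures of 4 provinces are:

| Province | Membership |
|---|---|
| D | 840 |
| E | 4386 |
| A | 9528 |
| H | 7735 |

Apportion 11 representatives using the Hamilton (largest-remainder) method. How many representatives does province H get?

4

The standard divisor is 22489/11 ≈ 2044.455.
Standard quotas: D 0.4109, E 2.1453, A 4.6604, H 3.7834.
Lower quotas: D 0, E 2, A 4, H 3 (sum 9, leaving 2 seats).
Remainders in descending order: H 0.7834, A 0.6604, D 0.4109, E 0.1453.
The surplus seats go to H, A.
H receives 4.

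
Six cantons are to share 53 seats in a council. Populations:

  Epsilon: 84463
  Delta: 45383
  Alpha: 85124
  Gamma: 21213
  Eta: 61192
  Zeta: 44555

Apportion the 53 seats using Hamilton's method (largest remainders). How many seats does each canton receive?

Epsilon 13; Delta 7; Alpha 13; Gamma 3; Eta 10; Zeta 7

The standard divisor is 341930/53 ≈ 6451.509.
Standard quotas: Epsilon 13.0920, Delta 7.0345, Alpha 13.1944, Gamma 3.2881, Eta 9.4849, Zeta 6.9061.
Lower quotas: Epsilon 13, Delta 7, Alpha 13, Gamma 3, Eta 9, Zeta 6 (sum 51, leaving 2 seats).
Remainders in descending order: Zeta 0.9061, Eta 0.4849, Gamma 0.2881, Alpha 0.1944, Epsilon 0.0920, Delta 0.0345.
Largest remainders: Zeta, Eta receive the extra seats.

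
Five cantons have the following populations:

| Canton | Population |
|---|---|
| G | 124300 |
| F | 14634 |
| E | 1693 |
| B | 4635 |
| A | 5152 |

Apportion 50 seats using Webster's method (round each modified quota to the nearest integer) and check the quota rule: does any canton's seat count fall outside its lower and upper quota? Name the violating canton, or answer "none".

Standard quotas: G 41.319, F 4.865, E 0.563, B 1.541, A 1.713.
Webster allocation: G 40, F 5, E 1, B 2, A 2.
G has quota 41.319 (lower 41, upper 42) but receives 40 — outside the quota interval.

G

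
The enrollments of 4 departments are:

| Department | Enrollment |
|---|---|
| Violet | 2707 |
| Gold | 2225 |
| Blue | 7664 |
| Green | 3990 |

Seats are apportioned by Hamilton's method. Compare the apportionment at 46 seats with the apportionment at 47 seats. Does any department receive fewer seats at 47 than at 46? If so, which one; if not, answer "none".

none

At 46 seats: Violet 8, Gold 6, Blue 21, Green 11.
At 47 seats: Violet 8, Gold 6, Blue 22, Green 11.
No department's allocation decreased.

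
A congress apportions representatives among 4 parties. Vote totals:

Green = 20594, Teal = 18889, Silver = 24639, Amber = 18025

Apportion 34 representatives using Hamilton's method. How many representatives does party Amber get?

Total 82147; standard divisor 82147/34 ≈ 2416.088.
Standard quotas: Green 8.5237, Teal 7.8180, Silver 10.1979, Amber 7.4604.
Lower quotas: Green 8, Teal 7, Silver 10, Amber 7 (sum 32, leaving 2 seats).
Remainders in descending order: Teal 0.8180, Green 0.5237, Amber 0.4604, Silver 0.1979.
The surplus seats go to Teal, Green.
Amber receives 7.

7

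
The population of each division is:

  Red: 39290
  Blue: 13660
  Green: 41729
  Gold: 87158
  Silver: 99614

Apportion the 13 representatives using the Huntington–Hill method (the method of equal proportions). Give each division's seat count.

With divisor 23717: modified quotas Red 1.657, Blue 0.576, Green 1.759, Gold 3.675, Silver 4.200.
Geometric-mean thresholds: Red √(1·2)=1.414, Blue (min 1), Green √(1·2)=1.414, Gold √(3·4)=3.464, Silver √(4·5)=4.472.
Each quota rounded against its threshold gives Red 2, Blue 1, Green 2, Gold 4, Silver 4 (total 13).

Red 2; Blue 1; Green 2; Gold 4; Silver 4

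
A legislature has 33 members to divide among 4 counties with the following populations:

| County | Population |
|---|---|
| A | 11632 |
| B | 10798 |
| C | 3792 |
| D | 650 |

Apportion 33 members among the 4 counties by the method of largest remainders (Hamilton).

A 14, B 13, C 5, D 1

Standard divisor: 26872 ÷ 33 ≈ 814.303.
Standard quotas: A 14.2846, B 13.2604, C 4.6567, D 0.7982.
Lower quotas: A 14, B 13, C 4, D 0 (sum 31, leaving 2 seats).
Remainders in descending order: D 0.7982, C 0.6567, A 0.2846, B 0.2604.
The surplus seats go to D, C.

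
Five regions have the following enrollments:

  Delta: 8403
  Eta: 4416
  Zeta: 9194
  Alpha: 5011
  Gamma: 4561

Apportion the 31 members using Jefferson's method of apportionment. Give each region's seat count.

Standard divisor 31585/31 ≈ 1018.871; standard quotas: Delta 8.247, Eta 4.334, Zeta 9.024, Alpha 4.918, Gamma 4.477.
Rounding down gives 8, 4, 9, 4, 4 = 29 seats, so the divisor must be adjusted.
With modified divisor 930: modified quotas Delta 9.035, Eta 4.748, Zeta 9.886, Alpha 5.388, Gamma 4.904.
Rounding down: Delta 9, Eta 4, Zeta 9, Alpha 5, Gamma 4 (total 31).

Delta 9, Eta 4, Zeta 9, Alpha 5, Gamma 4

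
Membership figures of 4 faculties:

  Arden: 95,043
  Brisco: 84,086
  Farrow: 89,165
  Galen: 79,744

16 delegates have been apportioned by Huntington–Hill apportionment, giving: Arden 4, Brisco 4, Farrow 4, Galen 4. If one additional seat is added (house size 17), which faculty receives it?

Arden

Priority for the next seat is population ÷ (√(s·(s+1))).
Priorities: Arden 21252.261, Brisco 18802.201, Farrow 19937.900, Galen 17831.300.
Highest priority: Arden.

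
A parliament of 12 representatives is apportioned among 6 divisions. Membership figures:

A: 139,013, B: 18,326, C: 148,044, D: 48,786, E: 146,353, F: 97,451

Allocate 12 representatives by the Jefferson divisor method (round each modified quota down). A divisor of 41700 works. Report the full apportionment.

With modified divisor 41700: modified quotas A 3.334, B 0.439, C 3.550, D 1.170, E 3.510, F 2.337.
Rounding down: A 3, B 0, C 3, D 1, E 3, F 2 (total 12).

A: 3, B: 0, C: 3, D: 1, E: 3, F: 2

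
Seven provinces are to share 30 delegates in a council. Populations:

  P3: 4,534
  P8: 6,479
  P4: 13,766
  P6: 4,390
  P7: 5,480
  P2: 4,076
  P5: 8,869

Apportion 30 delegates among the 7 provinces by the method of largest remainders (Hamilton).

Standard divisor: 47594 ÷ 30 ≈ 1586.467.
Standard quotas: P3 2.8579, P8 4.0839, P4 8.6771, P6 2.7672, P7 3.4542, P2 2.5692, P5 5.5904.
Lower quotas: P3 2, P8 4, P4 8, P6 2, P7 3, P2 2, P5 5 (sum 26, leaving 4 seats).
Remainders in descending order: P3 0.8579, P6 0.7672, P4 0.6771, P5 0.5904, P2 0.5692, P7 0.4542, P8 0.0839.
The surplus seats go to P3, P6, P4, P5.

P3: 3, P8: 4, P4: 9, P6: 3, P7: 3, P2: 2, P5: 6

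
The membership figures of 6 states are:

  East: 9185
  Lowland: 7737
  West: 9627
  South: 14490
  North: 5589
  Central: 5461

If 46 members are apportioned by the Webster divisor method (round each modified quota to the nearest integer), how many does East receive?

8

Standard divisor 52089/46 ≈ 1132.37; standard quotas: East 8.111, Lowland 6.833, West 8.502, South 12.796, North 4.936, Central 4.823.
Rounding to the nearest integer gives 8, 7, 9, 13, 5, 5 = 47 seats, so the divisor must be adjusted.
With modified divisor 1150: modified quotas East 7.987, Lowland 6.728, West 8.371, South 12.600, North 4.860, Central 4.749.
Rounding to the nearest integer: East 8, Lowland 7, West 8, South 13, North 5, Central 5 (total 46).
East receives 8.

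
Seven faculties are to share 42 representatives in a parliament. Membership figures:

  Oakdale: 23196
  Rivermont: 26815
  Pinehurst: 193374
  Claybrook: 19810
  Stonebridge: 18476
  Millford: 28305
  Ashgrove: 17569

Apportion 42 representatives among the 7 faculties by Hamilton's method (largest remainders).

Total 327545; standard divisor 327545/42 ≈ 7798.69.
Standard quotas: Oakdale 2.9743, Rivermont 3.4384, Pinehurst 24.7957, Claybrook 2.5402, Stonebridge 2.3691, Millford 3.6295, Ashgrove 2.2528.
Lower quotas: Oakdale 2, Rivermont 3, Pinehurst 24, Claybrook 2, Stonebridge 2, Millford 3, Ashgrove 2 (sum 38, leaving 4 seats).
Remainders in descending order: Oakdale 0.9743, Pinehurst 0.7957, Millford 0.6295, Claybrook 0.5402, Rivermont 0.4384, Stonebridge 0.3691, Ashgrove 0.2528.
Largest remainders: Oakdale, Pinehurst, Millford, Claybrook receive the extra seats.

Oakdale=3, Rivermont=3, Pinehurst=25, Claybrook=3, Stonebridge=2, Millford=4, Ashgrove=2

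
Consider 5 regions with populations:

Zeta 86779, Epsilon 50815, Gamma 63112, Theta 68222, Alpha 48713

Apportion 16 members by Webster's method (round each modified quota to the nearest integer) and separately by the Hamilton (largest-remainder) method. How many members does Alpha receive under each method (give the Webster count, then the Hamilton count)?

Webster: Zeta 4, Epsilon 3, Gamma 3, Theta 4, Alpha 2.
Hamilton: Zeta 4, Epsilon 3, Gamma 3, Theta 3, Alpha 3.
Alpha gets 2 under Webster and 3 under Hamilton.

2 and 3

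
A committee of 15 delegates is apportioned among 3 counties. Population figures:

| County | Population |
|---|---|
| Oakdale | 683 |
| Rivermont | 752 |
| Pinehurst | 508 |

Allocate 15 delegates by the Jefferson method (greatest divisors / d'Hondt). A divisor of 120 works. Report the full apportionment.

Oakdale: 5, Rivermont: 6, Pinehurst: 4

With modified divisor 120: modified quotas Oakdale 5.692, Rivermont 6.267, Pinehurst 4.233.
Rounding down: Oakdale 5, Rivermont 6, Pinehurst 4 (total 15).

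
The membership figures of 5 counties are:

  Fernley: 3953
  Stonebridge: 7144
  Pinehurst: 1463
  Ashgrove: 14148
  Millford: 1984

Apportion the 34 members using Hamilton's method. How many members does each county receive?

Fernley: 5; Stonebridge: 8; Pinehurst: 2; Ashgrove: 17; Millford: 2

Standard divisor: 28692 ÷ 34 ≈ 843.882.
Standard quotas: Fernley 4.6843, Stonebridge 8.4656, Pinehurst 1.7337, Ashgrove 16.7654, Millford 2.3510.
Lower quotas: Fernley 4, Stonebridge 8, Pinehurst 1, Ashgrove 16, Millford 2 (sum 31, leaving 3 seats).
Remainders in descending order: Ashgrove 0.7654, Pinehurst 0.7337, Fernley 0.6843, Stonebridge 0.4656, Millford 0.3510.
Largest remainders: Ashgrove, Pinehurst, Fernley receive the extra seats.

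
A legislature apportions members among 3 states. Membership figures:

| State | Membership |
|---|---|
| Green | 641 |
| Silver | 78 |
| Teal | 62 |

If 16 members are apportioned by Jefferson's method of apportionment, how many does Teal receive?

Standard divisor 781/16 ≈ 48.812; standard quotas: Green 13.132, Silver 1.598, Teal 1.270.
Rounding down gives 13, 1, 1 = 15 seats, so the divisor must be adjusted.
With modified divisor 44: modified quotas Green 14.568, Silver 1.773, Teal 1.409.
Rounding down: Green 14, Silver 1, Teal 1 (total 16).
Teal receives 1.

1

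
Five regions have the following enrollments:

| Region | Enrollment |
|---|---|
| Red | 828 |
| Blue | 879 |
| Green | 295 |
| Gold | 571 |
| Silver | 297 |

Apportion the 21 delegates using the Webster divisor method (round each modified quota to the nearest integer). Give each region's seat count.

Red: 6; Blue: 7; Green: 2; Gold: 4; Silver: 2

Standard divisor 2870/21 ≈ 136.667; standard quotas: Red 6.059, Blue 6.432, Green 2.159, Gold 4.178, Silver 2.173.
Rounding to the nearest integer gives 6, 6, 2, 4, 2 = 20 seats, so the divisor must be adjusted.
With modified divisor 130: modified quotas Red 6.369, Blue 6.762, Green 2.269, Gold 4.392, Silver 2.285.
Rounding to the nearest integer: Red 6, Blue 7, Green 2, Gold 4, Silver 2 (total 21).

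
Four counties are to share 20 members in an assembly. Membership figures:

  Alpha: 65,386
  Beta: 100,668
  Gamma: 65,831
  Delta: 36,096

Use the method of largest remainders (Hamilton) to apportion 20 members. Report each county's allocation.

Alpha 5; Beta 7; Gamma 5; Delta 3

Standard divisor: 267981 ÷ 20 ≈ 13399.05.
Standard quotas: Alpha 4.8799, Beta 7.5131, Gamma 4.9131, Delta 2.6939.
Lower quotas: Alpha 4, Beta 7, Gamma 4, Delta 2 (sum 17, leaving 3 seats).
Remainders in descending order: Gamma 0.9131, Alpha 0.8799, Delta 0.6939, Beta 0.5131.
The surplus seats go to Gamma, Alpha, Delta.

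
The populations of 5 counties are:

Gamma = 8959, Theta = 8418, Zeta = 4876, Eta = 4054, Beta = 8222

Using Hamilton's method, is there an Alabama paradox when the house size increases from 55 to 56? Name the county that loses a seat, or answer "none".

At 55 seats: Gamma 14, Theta 13, Zeta 8, Eta 7, Beta 13.
At 56 seats: Gamma 14, Theta 14, Zeta 8, Eta 7, Beta 13.
No county's allocation decreased.

none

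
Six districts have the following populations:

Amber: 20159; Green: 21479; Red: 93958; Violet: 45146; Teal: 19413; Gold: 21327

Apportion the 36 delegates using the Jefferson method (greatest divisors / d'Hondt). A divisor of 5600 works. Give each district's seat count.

Amber 3; Green 3; Red 16; Violet 8; Teal 3; Gold 3

With modified divisor 5600: modified quotas Amber 3.600, Green 3.836, Red 16.778, Violet 8.062, Teal 3.467, Gold 3.808.
Rounding down: Amber 3, Green 3, Red 16, Violet 8, Teal 3, Gold 3 (total 36).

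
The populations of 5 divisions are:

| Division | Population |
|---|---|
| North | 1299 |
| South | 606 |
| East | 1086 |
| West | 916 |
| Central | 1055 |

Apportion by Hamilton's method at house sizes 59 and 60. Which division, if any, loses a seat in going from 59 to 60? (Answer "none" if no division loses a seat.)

none

At 59 seats: North 15, South 7, East 13, West 11, Central 13.
At 60 seats: North 16, South 7, East 13, West 11, Central 13.
No division's allocation decreased.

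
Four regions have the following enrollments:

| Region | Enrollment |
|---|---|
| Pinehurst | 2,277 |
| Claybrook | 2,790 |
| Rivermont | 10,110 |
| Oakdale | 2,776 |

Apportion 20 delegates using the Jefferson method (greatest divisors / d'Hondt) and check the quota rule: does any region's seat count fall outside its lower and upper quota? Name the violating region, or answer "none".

none

Standard quotas: Pinehurst 2.537, Claybrook 3.108, Rivermont 11.263, Oakdale 3.093.
Jefferson allocation: Pinehurst 2, Claybrook 3, Rivermont 12, Oakdale 3.
Every allocation lies between the lower and upper quota.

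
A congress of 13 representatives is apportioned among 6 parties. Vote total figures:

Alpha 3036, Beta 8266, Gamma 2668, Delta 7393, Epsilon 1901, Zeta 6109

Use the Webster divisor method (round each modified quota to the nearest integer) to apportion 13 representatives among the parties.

Standard divisor 29373/13 ≈ 2259.462; standard quotas: Alpha 1.344, Beta 3.658, Gamma 1.181, Delta 3.272, Epsilon 0.841, Zeta 2.704.
Rounding to the nearest integer gives Alpha 1, Beta 4, Gamma 1, Delta 3, Epsilon 1, Zeta 3 — total 13, matching the house size, so no adjustment is needed.

Alpha=1, Beta=4, Gamma=1, Delta=3, Epsilon=1, Zeta=3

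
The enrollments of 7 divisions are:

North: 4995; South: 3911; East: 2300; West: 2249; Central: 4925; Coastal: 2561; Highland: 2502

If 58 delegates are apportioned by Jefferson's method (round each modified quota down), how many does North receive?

13

Standard divisor 23443/58 ≈ 404.19; standard quotas: North 12.358, South 9.676, East 5.690, West 5.564, Central 12.185, Coastal 6.336, Highland 6.190.
Rounding down gives 12, 9, 5, 5, 12, 6, 6 = 55 seats, so the divisor must be adjusted.
With modified divisor 380: modified quotas North 13.145, South 10.292, East 6.053, West 5.918, Central 12.961, Coastal 6.739, Highland 6.584.
Rounding down: North 13, South 10, East 6, West 5, Central 12, Coastal 6, Highland 6 (total 58).
North receives 13.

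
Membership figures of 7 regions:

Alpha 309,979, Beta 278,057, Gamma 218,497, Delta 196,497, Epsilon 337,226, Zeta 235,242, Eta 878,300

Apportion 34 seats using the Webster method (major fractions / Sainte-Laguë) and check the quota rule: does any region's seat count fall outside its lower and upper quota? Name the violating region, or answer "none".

none

Standard quotas: Alpha 4.295, Beta 3.853, Gamma 3.028, Delta 2.723, Epsilon 4.673, Zeta 3.260, Eta 12.170.
Webster allocation: Alpha 4, Beta 4, Gamma 3, Delta 3, Epsilon 5, Zeta 3, Eta 12.
Every allocation lies between the lower and upper quota.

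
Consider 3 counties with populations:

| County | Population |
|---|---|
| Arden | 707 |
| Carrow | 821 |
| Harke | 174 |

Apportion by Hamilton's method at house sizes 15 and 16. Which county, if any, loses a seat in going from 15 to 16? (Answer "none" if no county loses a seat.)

Harke

At 15 seats: Arden 6, Carrow 7, Harke 2.
At 16 seats: Arden 7, Carrow 8, Harke 1.
Harke drops from 2 to 1.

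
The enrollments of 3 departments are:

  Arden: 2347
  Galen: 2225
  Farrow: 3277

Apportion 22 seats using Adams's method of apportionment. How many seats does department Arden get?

7

Standard divisor 7849/22 ≈ 356.773; standard quotas: Arden 6.578, Galen 6.236, Farrow 9.185.
Rounding up gives 7, 7, 10 = 24 seats, so the divisor must be adjusted.
With modified divisor 380: modified quotas Arden 6.176, Galen 5.855, Farrow 8.624.
Rounding up: Arden 7, Galen 6, Farrow 9 (total 22).
Arden receives 7.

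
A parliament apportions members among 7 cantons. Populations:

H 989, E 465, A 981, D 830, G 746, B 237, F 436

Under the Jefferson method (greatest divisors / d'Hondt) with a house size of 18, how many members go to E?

Standard divisor 4684/18 ≈ 260.222; standard quotas: H 3.801, E 1.787, A 3.770, D 3.190, G 2.867, B 0.911, F 1.675.
Rounding down gives 3, 1, 3, 3, 2, 0, 1 = 13 seats, so the divisor must be adjusted.
With modified divisor 230: modified quotas H 4.300, E 2.022, A 4.265, D 3.609, G 3.243, B 1.030, F 1.896.
Rounding down: H 4, E 2, A 4, D 3, G 3, B 1, F 1 (total 18).
E receives 2.

2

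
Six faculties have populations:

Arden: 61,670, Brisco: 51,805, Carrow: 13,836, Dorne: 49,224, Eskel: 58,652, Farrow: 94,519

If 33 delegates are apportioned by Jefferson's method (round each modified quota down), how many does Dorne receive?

5

Standard divisor 329706/33 ≈ 9991.091; standard quotas: Arden 6.172, Brisco 5.185, Carrow 1.385, Dorne 4.927, Eskel 5.870, Farrow 9.460.
Rounding down gives 6, 5, 1, 4, 5, 9 = 30 seats, so the divisor must be adjusted.
With modified divisor 9100: modified quotas Arden 6.777, Brisco 5.693, Carrow 1.520, Dorne 5.409, Eskel 6.445, Farrow 10.387.
Rounding down: Arden 6, Brisco 5, Carrow 1, Dorne 5, Eskel 6, Farrow 10 (total 33).
Dorne receives 5.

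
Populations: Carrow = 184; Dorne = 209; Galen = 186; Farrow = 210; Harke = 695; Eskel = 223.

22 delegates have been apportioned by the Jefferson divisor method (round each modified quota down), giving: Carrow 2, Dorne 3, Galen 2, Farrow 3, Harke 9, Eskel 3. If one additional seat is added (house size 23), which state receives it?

Priority for the next seat is population ÷ (current seats + 1).
Priorities: Carrow 61.333, Dorne 52.250, Galen 62.000, Farrow 52.500, Harke 69.500, Eskel 55.750.
Highest priority: Harke.

Harke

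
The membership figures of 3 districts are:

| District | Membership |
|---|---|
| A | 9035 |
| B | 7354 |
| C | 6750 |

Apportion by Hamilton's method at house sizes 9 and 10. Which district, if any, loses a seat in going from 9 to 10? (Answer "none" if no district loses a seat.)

At 9 seats: A 3, B 3, C 3.
At 10 seats: A 4, B 3, C 3.
No district's allocation decreased.

none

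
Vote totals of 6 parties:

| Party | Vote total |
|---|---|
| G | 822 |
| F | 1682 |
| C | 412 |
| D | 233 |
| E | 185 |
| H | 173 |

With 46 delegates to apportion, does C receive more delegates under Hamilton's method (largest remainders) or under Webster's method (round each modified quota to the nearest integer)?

Hamilton: G 11, F 22, C 5, D 3, E 3, H 2.
Webster: G 11, F 22, C 6, D 3, E 2, H 2.
C gets 5 under Hamilton and 6 under Webster.

Webster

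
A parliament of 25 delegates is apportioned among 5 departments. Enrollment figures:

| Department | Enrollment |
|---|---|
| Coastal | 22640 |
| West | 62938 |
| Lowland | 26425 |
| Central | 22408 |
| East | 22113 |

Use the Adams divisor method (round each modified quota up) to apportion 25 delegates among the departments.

Standard divisor 156524/25 ≈ 6260.96; standard quotas: Coastal 3.616, West 10.052, Lowland 4.221, Central 3.579, East 3.532.
Rounding up gives 4, 11, 5, 4, 4 = 28 seats, so the divisor must be adjusted.
With modified divisor 7200: modified quotas Coastal 3.144, West 8.741, Lowland 3.670, Central 3.112, East 3.071.
Rounding up: Coastal 4, West 9, Lowland 4, Central 4, East 4 (total 25).

Coastal=4; West=9; Lowland=4; Central=4; East=4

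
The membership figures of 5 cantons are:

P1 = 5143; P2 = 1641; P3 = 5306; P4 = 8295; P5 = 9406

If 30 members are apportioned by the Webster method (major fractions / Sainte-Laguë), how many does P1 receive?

Standard divisor 29791/30 ≈ 993.033; standard quotas: P1 5.179, P2 1.653, P3 5.343, P4 8.353, P5 9.472.
Rounding to the nearest integer gives 5, 2, 5, 8, 9 = 29 seats, so the divisor must be adjusted.
With modified divisor 980: modified quotas P1 5.248, P2 1.674, P3 5.414, P4 8.464, P5 9.598.
Rounding to the nearest integer: P1 5, P2 2, P3 5, P4 8, P5 10 (total 30).
P1 receives 5.

5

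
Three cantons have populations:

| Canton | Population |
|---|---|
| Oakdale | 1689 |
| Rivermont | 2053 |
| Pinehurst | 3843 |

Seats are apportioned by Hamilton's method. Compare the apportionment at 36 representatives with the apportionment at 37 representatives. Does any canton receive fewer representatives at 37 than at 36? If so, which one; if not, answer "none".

At 36 seats: Oakdale 8, Rivermont 10, Pinehurst 18.
At 37 seats: Oakdale 8, Rivermont 10, Pinehurst 19.
No canton's allocation decreased.

none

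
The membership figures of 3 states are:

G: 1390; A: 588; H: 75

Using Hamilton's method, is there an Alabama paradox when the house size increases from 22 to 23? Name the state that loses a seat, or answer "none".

none

At 22 seats: G 15, A 6, H 1.
At 23 seats: G 15, A 7, H 1.
No state's allocation decreased.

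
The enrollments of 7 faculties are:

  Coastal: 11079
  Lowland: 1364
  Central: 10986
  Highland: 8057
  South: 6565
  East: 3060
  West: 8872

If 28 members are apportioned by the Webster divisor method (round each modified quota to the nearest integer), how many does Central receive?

Standard divisor 49983/28 ≈ 1785.107; standard quotas: Coastal 6.206, Lowland 0.764, Central 6.154, Highland 4.513, South 3.678, East 1.714, West 4.970.
Rounding to the nearest integer gives 6, 1, 6, 5, 4, 2, 5 = 29 seats, so the divisor must be adjusted.
With modified divisor 1800: modified quotas Coastal 6.155, Lowland 0.758, Central 6.103, Highland 4.476, South 3.647, East 1.700, West 4.929.
Rounding to the nearest integer: Coastal 6, Lowland 1, Central 6, Highland 4, South 4, East 2, West 5 (total 28).
Central receives 6.

6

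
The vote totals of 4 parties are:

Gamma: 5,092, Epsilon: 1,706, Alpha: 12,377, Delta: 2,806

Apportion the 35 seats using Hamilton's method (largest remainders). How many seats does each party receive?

Gamma 8; Epsilon 3; Alpha 20; Delta 4

Total 21981; standard divisor 21981/35 ≈ 628.029.
Standard quotas: Gamma 8.1079, Epsilon 2.7164, Alpha 19.7077, Delta 4.4679.
Lower quotas: Gamma 8, Epsilon 2, Alpha 19, Delta 4 (sum 33, leaving 2 seats).
Remainders in descending order: Epsilon 0.7164, Alpha 0.7077, Delta 0.4679, Gamma 0.1079.
Largest remainders: Epsilon, Alpha receive the extra seats.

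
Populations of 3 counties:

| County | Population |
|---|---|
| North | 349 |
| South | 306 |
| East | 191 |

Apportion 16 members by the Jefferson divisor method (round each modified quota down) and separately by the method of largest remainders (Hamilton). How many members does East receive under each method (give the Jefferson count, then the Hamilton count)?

3 and 4

Jefferson: North 7, South 6, East 3.
Hamilton: North 6, South 6, East 4.
East gets 3 under Jefferson and 4 under Hamilton.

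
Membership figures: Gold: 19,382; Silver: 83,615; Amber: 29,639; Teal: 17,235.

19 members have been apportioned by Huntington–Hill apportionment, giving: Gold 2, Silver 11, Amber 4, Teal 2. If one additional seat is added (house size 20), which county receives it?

Gold

Priority for the next seat is population ÷ (√(s·(s+1))).
Priorities: Gold 7912.668, Silver 7277.752, Amber 6627.482, Teal 7036.159.
Highest priority: Gold.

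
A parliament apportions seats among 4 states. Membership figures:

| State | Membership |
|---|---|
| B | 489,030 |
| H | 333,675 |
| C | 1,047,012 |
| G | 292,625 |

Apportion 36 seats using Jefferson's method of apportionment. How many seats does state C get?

Standard divisor 2162342/36 ≈ 60065.056; standard quotas: B 8.142, H 5.555, C 17.431, G 4.872.
Rounding down gives 8, 5, 17, 4 = 34 seats, so the divisor must be adjusted.
With modified divisor 56900: modified quotas B 8.595, H 5.864, C 18.401, G 5.143.
Rounding down: B 8, H 5, C 18, G 5 (total 36).
C receives 18.

18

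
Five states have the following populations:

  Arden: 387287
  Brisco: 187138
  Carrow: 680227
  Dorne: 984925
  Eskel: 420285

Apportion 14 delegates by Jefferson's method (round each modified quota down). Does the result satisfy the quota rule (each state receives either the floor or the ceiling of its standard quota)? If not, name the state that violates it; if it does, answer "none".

Standard quotas: Arden 2.038, Brisco 0.985, Carrow 3.580, Dorne 5.184, Eskel 2.212.
Jefferson allocation: Arden 2, Brisco 1, Carrow 4, Dorne 5, Eskel 2.
Every allocation lies between the lower and upper quota.

none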